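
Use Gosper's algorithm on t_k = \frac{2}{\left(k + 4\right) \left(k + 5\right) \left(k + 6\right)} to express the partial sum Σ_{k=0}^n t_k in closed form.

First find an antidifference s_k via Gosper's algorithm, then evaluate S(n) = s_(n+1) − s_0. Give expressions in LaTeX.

S(n) = \frac{n^{2} + 11 n + 10}{20 \left(n^{2} + 11 n + 30\right)}

Ratio r(k) = (k + 4)/(k + 7).
Gosper form: A/B · C(k+1)/C(k) with A=k + 4, B=k + 7, C=1.
Key eq: (k + 4)·f(k+1) = (k + 6)·f(k) + (1).
deg f ≤ 2 (via 1,1,0).
Solving with deg f ≤ 2: f(k) = k*(k + 9)/40.
Then R = B(k−1)f/C = k*(k + 6)*(k + 9)/40, so s_k = R(k)·t_k = k*(k + 9)/(20*(k + 4)*(k + 5)).
Verify: 2/(k**3 + 15*k**2 + 74*k + 120) matches t_k.
Telescope: S(n) = s_(n+1) − s_(0) = (n**2 + 11*n + 10)/(20*(n**2 + 11*n + 30)) − (0) = (n**2 + 11*n + 10)/(20*(n**2 + 11*n + 30)).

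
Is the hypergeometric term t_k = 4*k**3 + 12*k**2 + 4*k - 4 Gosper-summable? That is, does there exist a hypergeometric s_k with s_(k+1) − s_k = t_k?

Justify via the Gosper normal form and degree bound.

Yes. s_k = k*(k**3 + 2*k**2 - 3*k - 4).

r(k) = (k + (k + 1)**3 + 3*(k + 1)**2)/(k**3 + 3*k**2 + k - 1) after simplifying.
Normal form (A,B,C) = (1, 1, k**3 + 3*k**2 + k - 1).
Key eq: (1)·f(k+1) = (1)·f(k) + (k**3 + 3*k**2 + k - 1).
Degrees (0,0,3) ⇒ d ≤ 4.
Coefficient equations give f(k) = k*(k + 1)*(k**2 + k - 4)/4.
Certificate R = B(k−1)f/C = k*(k**2 + k - 4)/(4*(k**2 + 2*k - 1)) gives s_k = k*(k**3 + 2*k**2 - 3*k - 4).
Verify: 4*k**3 + 12*k**2 + 4*k - 4 matches t_k.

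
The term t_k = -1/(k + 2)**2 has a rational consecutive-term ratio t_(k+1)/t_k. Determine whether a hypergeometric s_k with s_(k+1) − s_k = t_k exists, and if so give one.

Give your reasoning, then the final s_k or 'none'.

not Gosper-summable; s_k does not exist

t_(k+1)/t_k = (k + 2)**2/(k + 3)**2.
Factor: A=k**2 + 4*k + 4; B=k**2 + 6*k + 9; C=1.
Solve (k**2 + 4*k + 4)·f(k+1) − (k**2 + 4*k + 4)·f(k) = 1.
Bound: deg f ≤ 0.
Write f(k) = c0. Then LHS − RHS = -1, requiring -1 = 0: contradictory. No certificate.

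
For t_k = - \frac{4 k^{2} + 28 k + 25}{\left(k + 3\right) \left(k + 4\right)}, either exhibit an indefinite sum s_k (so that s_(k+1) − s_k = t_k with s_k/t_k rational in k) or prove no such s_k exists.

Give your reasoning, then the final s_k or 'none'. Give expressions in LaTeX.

The ratio is (k + 3)*(28*k + 4*(k + 1)**2 + 53)/((k + 5)*(4*k**2 + 28*k + 25)).
Factor: A=k + 3; B=k + 5; C=k**2 + 7*k + 25/4.
Solve (k + 3)·f(k+1) − (k + 4)·f(k) = k**2 + 7*k + 25/4.
deg f ≤ 2 (via 1,1,2).
Solving with deg f ≤ 2: f(k) = k*(12*k + 13)/12.
Get s_k = R·t_k = k*(-12*k - 13)/(3*(k + 3)) with R(k) = B(k−1)f(k)/C(k) = k*(k + 4)*(12*k + 13)/(3*(4*k**2 + 28*k + 25)).
Δs = (-4*k**2 - 28*k - 25)/(k**2 + 7*k + 12), as required.

s_k = \frac{k \left(- 12 k - 13\right)}{3 \left(k + 3\right)}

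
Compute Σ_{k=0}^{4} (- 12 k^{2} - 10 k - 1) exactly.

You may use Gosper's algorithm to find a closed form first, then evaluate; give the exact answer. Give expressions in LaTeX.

Σ = -465

The ratio is (12*k**2 + 34*k + 23)/(12*k**2 + 10*k + 1).
A = 1, B = 1, C = k**2 + 5*k/6 + 1/12.
f must satisfy (1)·f(k+1) − (1)·f(k) = k**2 + 5*k/6 + 1/12.
deg f ≤ 3 (via 0,0,2).
Match coefficients ⇒ f(k) = k*(4*k**2 - k - 2)/12.
R(k) = B(k−1)·f(k)/C(k) = k*(4*k**2 - k - 2)/(12*k**2 + 10*k + 1); s_k = R·t_k = k*(-4*k**2 + k + 2).
Δs = -12*k**2 - 10*k - 1, as required.
Telescoping: Σ = s_(5) − s_(0) = -465 − (0) = -465.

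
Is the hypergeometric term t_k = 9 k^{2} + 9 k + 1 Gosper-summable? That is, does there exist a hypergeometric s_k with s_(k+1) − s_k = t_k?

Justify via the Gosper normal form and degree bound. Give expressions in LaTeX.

Ratio r(k) = (9*k**2 + 27*k + 19)/(9*k**2 + 9*k + 1).
So A=1 and B=1, with C=k**2 + k + 1/9.
Set up (1)·f(k+1) − (1)·f(k) − (k**2 + k + 1/9) = 0.
Degrees (0,0,2) ⇒ d ≤ 3.
Match coefficients ⇒ f(k) = k*(3*k**2 - 2)/9.
R(k) = B(k−1)·f(k)/C(k) = k*(3*k**2 - 2)/(9*k**2 + 9*k + 1); s_k = R·t_k = k*(3*k**2 - 2).
Check: Δs_k = 9*k**2 + 9*k + 1. ✓

Yes. s_k = k \left(3 k^{2} - 2\right).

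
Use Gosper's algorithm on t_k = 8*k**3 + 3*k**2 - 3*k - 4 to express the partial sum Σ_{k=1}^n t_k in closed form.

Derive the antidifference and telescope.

S(n) = n*(2*n**3 + 5*n**2 + 2*n - 5)

Compute t_(k+1)/t_k: get (8*k**3 + 27*k**2 + 27*k + 4)/(8*k**3 + 3*k**2 - 3*k - 4).
Normal form (A,B,C) = (1, 1, k**3 + 3*k**2/8 - 3*k/8 - 1/2).
Solve (1)·f(k+1) − (1)·f(k) = k**3 + 3*k**2/8 - 3*k/8 - 1/2.
From deg A=0, deg B=0, deg C=3: d=4.
A polynomial solution: f(k) = k*(k - 2)*(2*k**2 + k + 1)/8.
Get s_k = R·t_k = k*(2*k**3 - 3*k**2 - k - 2) with R(k) = B(k−1)f(k)/C(k) = k*(k - 2)*(2*k**2 + k + 1)/(8*k**3 + 3*k**2 - 3*k - 4).
Δs = 8*k**3 + 3*k**2 - 3*k - 4, as required.
s_(n+1) = 2*n**4 + 5*n**3 + 2*n**2 - 5*n - 4 and s_(1) = -4, so S(n) = n*(2*n**3 + 5*n**2 + 2*n - 5).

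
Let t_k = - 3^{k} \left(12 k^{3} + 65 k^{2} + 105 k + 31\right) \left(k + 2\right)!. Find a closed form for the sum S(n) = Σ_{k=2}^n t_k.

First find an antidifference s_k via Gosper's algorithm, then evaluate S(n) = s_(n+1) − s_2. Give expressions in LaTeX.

S(n) = - 12 \cdot 3^{n} n^{2} \left(n + 3\right)! - 33 \cdot 3^{n} n \left(n + 3\right)! - 9 \cdot 3^{n} \left(n + 3\right)! + 3888

Step 1: r(k) = 3*(12*k**4 + 137*k**3 + 574*k**2 + 1026*k + 639)/(12*k**3 + 65*k**2 + 105*k + 31).
So A=3*k + 9 and B=1, with C=k**3 + 65*k**2/12 + 35*k/4 + 31/12.
Need (3*k + 9)·f(k+1) − (1)·f(k) = k**3 + 65*k**2/12 + 35*k/4 + 31/12.
Degrees (1,0,3) ⇒ d ≤ 2.
Match coefficients ⇒ f(k) = (4*k**2 + 3*k - 4)/12.
Get s_k = R·t_k = -3**k*(4*k**2 + 3*k - 4)*factorial(k + 2) with R(k) = B(k−1)f(k)/C(k) = (4*k**2 + 3*k - 4)/(12*k**3 + 65*k**2 + 105*k + 31).
Verify: -3**k*(12*k**3 + 65*k**2 + 105*k + 31)*factorial(k + 2) matches t_k.
Σ_(k=2)^n t_k = s_(n+1) − s_(2) = (-3**(n + 1)*(4*n**2 + 11*n + 3)*factorial(n + 3)) − (-3888), i.e. -12*3**n*n**2*factorial(n + 3) - 33*3**n*n*factorial(n + 3) - 9*3**n*factorial(n + 3) + 3888.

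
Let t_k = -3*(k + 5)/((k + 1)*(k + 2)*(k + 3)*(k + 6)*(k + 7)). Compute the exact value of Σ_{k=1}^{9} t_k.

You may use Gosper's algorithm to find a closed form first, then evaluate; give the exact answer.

Σ = -115/4928

t_(k+1)/t_k = (k + 1)*(k + 6)**2/((k + 4)*(k + 5)*(k + 8)).
So A=k + 1 and B=k + 8, with C=k**3 + 14*k**2 + 65*k + 100.
Key eq: (k + 1)·f(k+1) = (k + 7)·f(k) + (k**3 + 14*k**2 + 65*k + 100).
From deg A=1, deg B=1, deg C=3: d=6.
A polynomial solution: f(k) = k*(k + 3)*(k + 4)**2*(k + 5)**2/36.
R(k) = B(k−1)·f(k)/C(k) = k*(k + 3)*(k + 4)*(k + 7)/36; s_k = R·t_k = k*(-k**2 - 9*k - 20)/(12*(k**3 + 9*k**2 + 20*k + 12)).
s_(k+1) − s_k = 3*(-k - 5)/(k**5 + 19*k**4 + 131*k**3 + 401*k**2 + 540*k + 252) = t_k.
Evaluate s at k=10 and k=1: -175/2112 and -5/84; difference -115/4928.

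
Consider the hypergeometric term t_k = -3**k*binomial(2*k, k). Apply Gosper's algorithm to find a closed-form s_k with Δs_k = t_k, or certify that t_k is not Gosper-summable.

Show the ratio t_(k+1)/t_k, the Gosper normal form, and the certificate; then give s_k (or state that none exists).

no hypergeometric antidifference exists

t_(k+1)/t_k = 6*(2*k + 1)/(k + 1).
Gosper form: A/B · C(k+1)/C(k) with A=12*k + 6, B=k + 1, C=1.
Set up (12*k + 6)·f(k+1) − (k)·f(k) − (1) = 0.
d = -1 from the (1,1,0) case.
Negative degree bound (-1): no f exists, t_k not Gosper-summable.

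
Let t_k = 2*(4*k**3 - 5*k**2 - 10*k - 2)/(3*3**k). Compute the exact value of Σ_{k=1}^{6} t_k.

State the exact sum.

Σ = -670/2187

Compute t_(k+1)/t_k: get (4*k**3 + 7*k**2 - 8*k - 13)/(3*(4*k**3 - 5*k**2 - 10*k - 2)).
Take A(k)=1/3, B(k)=1, C(k)=k**3 - 5*k**2/4 - 5*k/2 - 1/2.
Set up (1/3)·f(k+1) − (1)·f(k) − (k**3 - 5*k**2/4 - 5*k/2 - 1/2) = 0.
deg f ≤ 3 (via 0,0,3).
A polynomial solution: f(k) = -3*(4*k**3 + k**2 - 3*k - 1)/8.
R(k) = B(k−1)·f(k)/C(k) = -3*(4*k**3 + k**2 - 3*k - 1)/(2*(4*k**3 - 5*k**2 - 10*k - 2)); s_k = R·t_k = (-4*k**3 - k**2 + 3*k + 1)/3**k.
Δs = 2*(4*k**3 - 5*k**2 - 10*k - 2)/(3*3**k), as required.
Evaluate s at k=7 and k=1: -1399/2187 and -1/3; difference -670/2187.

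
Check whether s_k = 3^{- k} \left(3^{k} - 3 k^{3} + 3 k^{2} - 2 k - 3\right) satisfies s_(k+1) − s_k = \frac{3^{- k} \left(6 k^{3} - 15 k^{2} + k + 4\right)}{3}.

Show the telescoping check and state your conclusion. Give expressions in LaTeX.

Valid — Δs_k = t_k.

s_(k+1) = (3*3**k - 3*k**3 - 6*k**2 - 5*k - 5)/(3*3**k)
s_(k+1) − s_k = (6*k**3 - 15*k**2 + k + 4)/(3*3**k)
(s_(k+1) − s_k) − t_k = 0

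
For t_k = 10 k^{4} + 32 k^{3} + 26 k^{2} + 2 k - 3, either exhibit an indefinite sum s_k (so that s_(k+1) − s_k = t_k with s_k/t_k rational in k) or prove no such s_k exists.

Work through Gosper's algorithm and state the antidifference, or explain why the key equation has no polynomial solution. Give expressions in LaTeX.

r(k) = (10*k**4 + 72*k**3 + 182*k**2 + 190*k + 67)/(10*k**4 + 32*k**3 + 26*k**2 + 2*k - 3) after simplifying.
So A=1 and B=1, with C=k**4 + 16*k**3/5 + 13*k**2/5 + k/5 - 3/10.
Key eq: (1)·f(k+1) = (1)·f(k) + (k**4 + 16*k**3/5 + 13*k**2/5 + k/5 - 3/10).
Bound: deg f ≤ 5.
Solve for f: f(k) = k**2*(k + 2)*(2*k**2 - k - 2)/10 (degree 5 ≤ 5).
Then R = B(k−1)f/C = k**2*(k + 2)*(2*k**2 - k - 2)/(10*k**4 + 32*k**3 + 26*k**2 + 2*k - 3), so s_k = R(k)·t_k = k**2*(2*k**3 + 3*k**2 - 4*k - 4).
Δs = 10*k**4 + 32*k**3 + 26*k**2 + 2*k - 3, as required.

s_k = k^{2} \left(2 k^{3} + 3 k^{2} - 4 k - 4\right)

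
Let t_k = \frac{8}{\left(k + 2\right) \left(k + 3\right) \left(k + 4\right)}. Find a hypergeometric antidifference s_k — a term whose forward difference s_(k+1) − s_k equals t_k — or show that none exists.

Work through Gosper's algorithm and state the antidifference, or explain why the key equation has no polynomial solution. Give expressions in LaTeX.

s_k = \frac{2 k \left(k + 5\right)}{3 \left(k + 2\right) \left(k + 3\right)}

Ratio r(k) = (k + 2)/(k + 5).
Take A(k)=k + 2, B(k)=k + 5, C(k)=1.
f must satisfy (k + 2)·f(k+1) − (k + 4)·f(k) = 1.
Bound: deg f ≤ 2.
Solving with deg f ≤ 2: f(k) = k*(k + 5)/12.
Then R = B(k−1)f/C = k*(k + 4)*(k + 5)/12, so s_k = R(k)·t_k = 2*k*(k + 5)/(3*(k + 2)*(k + 3)).
Check: Δs_k = 8/(k**3 + 9*k**2 + 26*k + 24). ✓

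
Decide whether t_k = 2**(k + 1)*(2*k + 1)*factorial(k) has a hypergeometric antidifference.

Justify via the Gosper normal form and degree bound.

Yes. s_k = 2**(k + 1)*factorial(k).

Compute t_(k+1)/t_k: get 2*(k + 1)*(2*k + 3)/(2*k + 1).
Take A(k)=2*k + 2, B(k)=1, C(k)=k + 1/2.
Key eq: (2*k + 2)·f(k+1) = (1)·f(k) + (k + 1/2).
From deg A=1, deg B=0, deg C=1: d=0.
Match coefficients ⇒ f(k) = 1/2.
So s_k = (B(k−1)f/C)·t_k = (1/(2*k + 1))·t_k = 2**(k + 1)*factorial(k).
s_(k+1) − s_k = 2**(k + 1)*(2*k + 1)*factorial(k) = t_k.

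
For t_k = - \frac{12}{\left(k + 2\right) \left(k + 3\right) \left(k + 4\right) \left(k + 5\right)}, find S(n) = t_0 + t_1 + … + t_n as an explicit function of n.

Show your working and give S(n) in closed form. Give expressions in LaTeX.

Step 1: r(k) = (k + 2)/(k + 6).
Normal form (A,B,C) = (k + 2, k + 6, 1).
Solve (k + 2)·f(k+1) − (k + 5)·f(k) = 1.
deg f ≤ 3 (via 1,1,0).
A polynomial solution: f(k) = k*(k**2 + 9*k + 26)/72.
So s_k = (B(k−1)f/C)·t_k = (k*(k + 5)*(k**2 + 9*k + 26)/72)·t_k = k*(-k**2 - 9*k - 26)/(6*(k + 2)*(k + 3)*(k + 4)).
Δs = -12/(k**4 + 14*k**3 + 71*k**2 + 154*k + 120), as required.
Telescope: S(n) = s_(n+1) − s_(0) = (-n**3 - 12*n**2 - 47*n - 36)/(6*(n**3 + 12*n**2 + 47*n + 60)) − (0) = (-n**3 - 12*n**2 - 47*n - 36)/(6*(n**3 + 12*n**2 + 47*n + 60)).

S(n) = \frac{- n^{3} - 12 n^{2} - 47 n - 36}{6 \left(n^{3} + 12 n^{2} + 47 n + 60\right)}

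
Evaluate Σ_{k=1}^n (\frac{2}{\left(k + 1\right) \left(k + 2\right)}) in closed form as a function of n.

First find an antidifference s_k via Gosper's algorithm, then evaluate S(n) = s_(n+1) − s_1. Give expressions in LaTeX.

t_(k+1)/t_k = (k + 1)/(k + 3).
Normal form (A,B,C) = (k + 1, k + 3, 1).
f must satisfy (k + 1)·f(k+1) − (k + 2)·f(k) = 1.
From deg A=1, deg B=1, deg C=0: d=1.
A polynomial solution: f(k) = k.
Get s_k = R·t_k = 2*k/(k + 1) with R(k) = B(k−1)f(k)/C(k) = k*(k + 2).
Verify: 2/(k**2 + 3*k + 2) matches t_k.
Telescope: S(n) = s_(n+1) − s_(1) = 2*(n + 1)/(n + 2) − (1) = n/(n + 2).

S(n) = \frac{n}{n + 2}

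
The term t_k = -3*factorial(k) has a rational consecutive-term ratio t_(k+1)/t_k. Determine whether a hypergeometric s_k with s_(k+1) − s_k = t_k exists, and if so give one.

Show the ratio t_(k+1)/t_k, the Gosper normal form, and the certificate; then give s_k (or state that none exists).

t_(k+1)/t_k = k + 1.
Factor: A=k + 1; B=1; C=1.
Solve (k + 1)·f(k+1) − (1)·f(k) = 1.
d = -1 from the (1,0,0) case.
Bound -1 < 0, so the key equation has no polynomial solution.

none — t_k is not Gosper-summable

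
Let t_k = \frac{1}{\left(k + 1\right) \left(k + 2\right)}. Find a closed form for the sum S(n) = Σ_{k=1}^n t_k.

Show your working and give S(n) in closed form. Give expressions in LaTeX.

S(n) = \frac{n}{2 \left(n + 2\right)}

Compute t_(k+1)/t_k: get (k + 1)/(k + 3).
So A=k + 1 and B=k + 3, with C=1.
Need (k + 1)·f(k+1) − (k + 2)·f(k) = 1.
deg f ≤ 1 (via 1,1,0).
Solve for f: f(k) = k (degree 1 ≤ 1).
R(k) = B(k−1)·f(k)/C(k) = k*(k + 2); s_k = R·t_k = k/(k + 1).
Verify: 1/(k**2 + 3*k + 2) matches t_k.
s_(n+1) = (n + 1)/(n + 2) and s_(1) = 1/2, so S(n) = n/(2*(n + 2)).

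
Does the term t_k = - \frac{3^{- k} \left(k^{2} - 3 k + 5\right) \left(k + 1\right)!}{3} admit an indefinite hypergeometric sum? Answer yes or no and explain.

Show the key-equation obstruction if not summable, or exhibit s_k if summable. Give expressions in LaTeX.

Yes. s_k = - 3^{- k} \left(k - 3\right) \left(k + 1\right)!.

r(k) = (k**3 + k**2 + k + 6)/(3*(k**2 - 3*k + 5)) after simplifying.
So A=k/3 + 2/3 and B=1, with C=k**2 - 3*k + 5.
Key eq: (k/3 + 2/3)·f(k+1) = (1)·f(k) + (k**2 - 3*k + 5).
d = 1 from the (1,0,2) case.
Solve for f: f(k) = 3*(k - 3) (degree 1 ≤ 1).
R(k) = B(k−1)·f(k)/C(k) = 3*(k - 3)/(k**2 - 3*k + 5); s_k = R·t_k = -(k - 3)*factorial(k + 1)/3**k.
Check: Δs_k = -(k**2 - 3*k + 5)*factorial(k + 1)/(3*3**k). ✓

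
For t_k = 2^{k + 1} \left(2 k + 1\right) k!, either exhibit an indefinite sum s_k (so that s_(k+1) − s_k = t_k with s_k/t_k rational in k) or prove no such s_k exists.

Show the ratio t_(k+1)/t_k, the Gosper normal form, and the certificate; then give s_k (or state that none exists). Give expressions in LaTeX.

s_k = 2^{k + 1} k!

Compute t_(k+1)/t_k: get 2*(k + 1)*(2*k + 3)/(2*k + 1).
Normal form (A,B,C) = (2*k + 2, 1, k + 1/2).
Key eq: (2*k + 2)·f(k+1) = (1)·f(k) + (k + 1/2).
From deg A=1, deg B=0, deg C=1: d=0.
Solving with deg f ≤ 0: f(k) = 1/2.
Certificate R = B(k−1)f/C = 1/(2*k + 1) gives s_k = 2**(k + 1)*factorial(k).
s_(k+1) − s_k = 2**(k + 1)*(2*k + 1)*factorial(k) = t_k.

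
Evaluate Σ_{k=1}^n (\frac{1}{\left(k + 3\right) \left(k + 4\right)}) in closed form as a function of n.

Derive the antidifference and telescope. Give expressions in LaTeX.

S(n) = \frac{n}{4 \left(n + 4\right)}

The ratio is (k + 3)/(k + 5).
Gosper form: A/B · C(k+1)/C(k) with A=k + 3, B=k + 5, C=1.
Key eq: (k + 3)·f(k+1) = (k + 4)·f(k) + (1).
d = 1 from the (1,1,0) case.
A polynomial solution: f(k) = k/3.
Get s_k = R·t_k = k/(3*(k + 3)) with R(k) = B(k−1)f(k)/C(k) = k*(k + 4)/3.
Check: Δs_k = 1/(k**2 + 7*k + 12). ✓
Σ_(k=1)^n t_k = s_(n+1) − s_(1) = ((n + 1)/(3*(n + 4))) − (1/12), i.e. n/(4*(n + 4)).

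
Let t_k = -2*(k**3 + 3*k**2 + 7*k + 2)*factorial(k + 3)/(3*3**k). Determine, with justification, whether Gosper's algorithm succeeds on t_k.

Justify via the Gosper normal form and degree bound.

Yes. s_k = -2*(k**2 - 2)*factorial(k + 3)/3**k.

The ratio is (k**4 + 10*k**3 + 40*k**2 + 77*k + 52)/(3*(k**3 + 3*k**2 + 7*k + 2)).
Take A(k)=k/3 + 4/3, B(k)=1, C(k)=k**3 + 3*k**2 + 7*k + 2.
Need (k/3 + 4/3)·f(k+1) − (1)·f(k) = k**3 + 3*k**2 + 7*k + 2.
Degrees (1,0,3) ⇒ d ≤ 2.
Coefficient equations give f(k) = 3*(k**2 - 2).
So s_k = (B(k−1)f/C)·t_k = (3*(k**2 - 2)/(k**3 + 3*k**2 + 7*k + 2))·t_k = -2*(k**2 - 2)*factorial(k + 3)/3**k.
Verify: -2*(k**3 + 3*k**2 + 7*k + 2)*factorial(k + 3)/(3*3**k) matches t_k.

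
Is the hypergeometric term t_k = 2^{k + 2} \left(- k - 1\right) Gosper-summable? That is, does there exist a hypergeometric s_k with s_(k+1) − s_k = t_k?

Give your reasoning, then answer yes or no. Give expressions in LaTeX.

Yes. s_k = 2^{k + 2} \left(1 - k\right).

Step 1: r(k) = 2*(k + 2)/(k + 1).
A = 2, B = 1, C = k + 1.
Solve (2)·f(k+1) − (1)·f(k) = k + 1.
Bound: deg f ≤ 1.
Coefficient equations give f(k) = k - 1.
Get s_k = R·t_k = 2**(k + 2)*(1 - k) with R(k) = B(k−1)f(k)/C(k) = (k - 1)/(k + 1).
Verify: 2**(k + 2)*(-k - 1) matches t_k.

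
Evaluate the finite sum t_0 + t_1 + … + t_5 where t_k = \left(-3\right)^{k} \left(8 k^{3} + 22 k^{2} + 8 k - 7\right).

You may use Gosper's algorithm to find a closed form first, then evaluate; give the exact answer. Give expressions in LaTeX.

Σ = -322948

The ratio is 3*(-8*k**3 - 46*k**2 - 76*k - 31)/(8*k**3 + 22*k**2 + 8*k - 7).
Normal form (A,B,C) = (-3, 1, k**3 + 11*k**2/4 + k - 7/8).
Key eq: (-3)·f(k+1) = (1)·f(k) + (k**3 + 11*k**2/4 + k - 7/8).
deg f ≤ 3 (via 0,0,3).
Coefficient equations give f(k) = -(2*k**3 + k**2 - 4*k - 1)/8.
Certificate R = B(k−1)f/C = -(2*k**3 + k**2 - 4*k - 1)/(8*k**3 + 22*k**2 + 8*k - 7) gives s_k = (-3)**k*(-2*k**3 - k**2 + 4*k + 1).
Check: Δs_k = (-3)**k*(8*k**3 + 22*k**2 + 8*k - 7). ✓
Σ_(k=0)^(5) t_k = s_(6) − s_(0) = -322947 − (1) = -322948.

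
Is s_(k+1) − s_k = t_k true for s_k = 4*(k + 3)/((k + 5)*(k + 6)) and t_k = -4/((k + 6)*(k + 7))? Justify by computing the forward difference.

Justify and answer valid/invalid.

Invalid: residual 16/(k**3 + 18*k**2 + 107*k + 210) ≠ 0.

s_(k+1) = 4*(k + 4)/((k + 6)*(k + 7))
s_(k+1) − s_k = 4*(-k - 1)/(k**3 + 18*k**2 + 107*k + 210)
(s_(k+1) − s_k) − t_k = 16/(k**3 + 18*k**2 + 107*k + 210)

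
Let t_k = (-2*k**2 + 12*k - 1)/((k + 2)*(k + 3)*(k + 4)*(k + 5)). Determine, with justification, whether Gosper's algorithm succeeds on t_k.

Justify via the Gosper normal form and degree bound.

Ratio r(k) = (2*k**3 - 4*k**2 - 25*k - 18)/(2*k**3 - 71*k + 6).
So A=k + 2 and B=k + 6, with C=k**2 - 6*k + 1/2.
Need (k + 2)·f(k+1) − (k + 5)·f(k) = k**2 - 6*k + 1/2.
deg f ≤ 3 (via 1,1,2).
Coefficient equations give f(k) = k*(k**2 - 39*k + 50)/48.
Then R = B(k−1)f/C = k*(k + 5)*(k**2 - 39*k + 50)/(24*(2*k**2 - 12*k + 1)), so s_k = R(k)·t_k = k*(-k**2 + 39*k - 50)/(24*(k + 2)*(k + 3)*(k + 4)).
Δs = (-2*k**2 + 12*k - 1)/(k**4 + 14*k**3 + 71*k**2 + 154*k + 120), as required.

Yes. s_k = k*(-k**2 + 39*k - 50)/(24*(k + 2)*(k + 3)*(k + 4)).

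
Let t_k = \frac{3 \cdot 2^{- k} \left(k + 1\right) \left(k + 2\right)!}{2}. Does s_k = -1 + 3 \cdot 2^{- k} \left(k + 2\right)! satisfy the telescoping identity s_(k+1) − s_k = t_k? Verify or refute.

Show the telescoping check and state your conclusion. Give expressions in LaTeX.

valid (s_(k+1) − s_k reduces to t_k)

s_(k+1) = 3*2**(-k - 1)*factorial(k + 3) - 1
s_(k+1) − s_k = 3*(k + 1)*factorial(k + 2)/(2*2**k)
(s_(k+1) − s_k) − t_k = 0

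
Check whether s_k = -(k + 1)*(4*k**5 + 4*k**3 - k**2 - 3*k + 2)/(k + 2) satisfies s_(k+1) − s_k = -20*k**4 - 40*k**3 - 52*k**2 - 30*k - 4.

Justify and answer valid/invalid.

s_(k+1) = (k + 2)*(3*k - 4*(k + 1)**5 - 4*(k + 1)**3 + (k + 1)**2 + 1)/(k + 3)
s_(k+1) − s_k = (-20*k**6 - 124*k**5 - 292*k**4 - 402*k**3 - 331*k**2 - 133*k - 18)/(k**2 + 5*k + 6)
(s_(k+1) − s_k) − t_k = (16*k**5 + 80*k**4 + 128*k**3 + 135*k**2 + 67*k + 6)/(k**2 + 5*k + 6)

Invalid: residual (16*k**5 + 80*k**4 + 128*k**3 + 135*k**2 + 67*k + 6)/(k**2 + 5*k + 6) ≠ 0.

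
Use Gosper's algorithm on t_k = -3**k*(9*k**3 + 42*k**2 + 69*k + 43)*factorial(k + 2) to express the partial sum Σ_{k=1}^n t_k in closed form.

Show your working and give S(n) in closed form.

Compute t_(k+1)/t_k: get 3*(9*k**4 + 96*k**3 + 387*k**2 + 703*k + 489)/(9*k**3 + 42*k**2 + 69*k + 43).
Take A(k)=3*k + 9, B(k)=1, C(k)=k**3 + 14*k**2/3 + 23*k/3 + 43/9.
Key eq: (3*k + 9)·f(k+1) = (1)·f(k) + (k**3 + 14*k**2/3 + 23*k/3 + 43/9).
deg f ≤ 2 (via 1,0,3).
Coefficient equations give f(k) = (3*k**2 + 2)/9.
Then R = B(k−1)f/C = (3*k**2 + 2)/(9*k**3 + 42*k**2 + 69*k + 43), so s_k = R(k)·t_k = -3**k*(3*k**2 + 2)*factorial(k + 2).
Check: Δs_k = -3**k*(9*k**3 + 42*k**2 + 69*k + 43)*factorial(k + 2). ✓
Evaluate: s_(n+1) = -3**(n + 1)*(3*n**2 + 6*n + 5)*factorial(n + 3); subtract s_(1) = -90 ⇒ S(n) = -9*3**n*n**2*factorial(n + 3) - 18*3**n*n*factorial(n + 3) - 15*3**n*factorial(n + 3) + 90.

S(n) = -9*3**n*n**2*factorial(n + 3) - 18*3**n*n*factorial(n + 3) - 15*3**n*factorial(n + 3) + 90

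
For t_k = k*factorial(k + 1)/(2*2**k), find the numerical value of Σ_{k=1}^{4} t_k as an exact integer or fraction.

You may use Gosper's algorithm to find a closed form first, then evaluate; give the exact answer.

t_(k+1)/t_k = (k + 1)*(k + 2)/(2*k).
A = k/2 + 1, B = 1, C = k.
Key eq: (k/2 + 1)·f(k+1) = (1)·f(k) + (k).
From deg A=1, deg B=0, deg C=1: d=0.
Solving with deg f ≤ 0: f(k) = 2.
Then R = B(k−1)f/C = 2/k, so s_k = R(k)·t_k = factorial(k + 1)/2**k.
Δs = k*factorial(k + 1)/(2*2**k), as required.
Telescoping: Σ = s_(5) − s_(1) = 45/2 − (1) = 43/2.

Σ = 43/2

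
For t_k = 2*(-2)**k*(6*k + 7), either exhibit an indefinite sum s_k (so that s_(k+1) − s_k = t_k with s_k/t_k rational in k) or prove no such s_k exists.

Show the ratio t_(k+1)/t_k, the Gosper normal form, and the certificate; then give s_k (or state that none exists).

Compute t_(k+1)/t_k: get 2*(-6*k - 13)/(6*k + 7).
Normal form (A,B,C) = (-2, 1, k + 7/6).
Solve (-2)·f(k+1) − (1)·f(k) = k + 7/6.
Bound: deg f ≤ 1.
Coefficient equations give f(k) = -(2*k + 1)/6.
So s_k = (B(k−1)f/C)·t_k = (-(2*k + 1)/(6*k + 7))·t_k = (-2)**(k + 1)*(2*k + 1).
Verify: 2*(-2)**k*(6*k + 7) matches t_k.

s_k = (-2)**(k + 1)*(2*k + 1)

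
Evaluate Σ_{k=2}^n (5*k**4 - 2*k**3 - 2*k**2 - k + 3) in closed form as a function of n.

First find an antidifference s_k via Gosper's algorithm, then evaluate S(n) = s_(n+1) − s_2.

S(n) = n**5 + 2*n**4 - 2*n**2 + 2*n - 3

The ratio is (5*k**4 + 18*k**3 + 22*k**2 + 9*k + 3)/(5*k**4 - 2*k**3 - 2*k**2 - k + 3).
A = 1, B = 1, C = k**4 - 2*k**3/5 - 2*k**2/5 - k/5 + 3/5.
f must satisfy (1)·f(k+1) − (1)·f(k) = k**4 - 2*k**3/5 - 2*k**2/5 - k/5 + 3/5.
Bound: deg f ≤ 5.
Match coefficients ⇒ f(k) = k*(k**4 - 3*k**3 + 2*k**2 + 3)/5.
Then R = B(k−1)f/C = k*(k**4 - 3*k**3 + 2*k**2 + 3)/(5*k**4 - 2*k**3 - 2*k**2 - k + 3), so s_k = R(k)·t_k = k*(k**4 - 3*k**3 + 2*k**2 + 3).
s_(k+1) − s_k = 5*k**4 - 2*k**3 - 2*k**2 - k + 3 = t_k.
Telescope: S(n) = s_(n+1) − s_(2) = n**5 + 2*n**4 - 2*n**2 + 2*n + 3 − (6) = n**5 + 2*n**4 - 2*n**2 + 2*n - 3.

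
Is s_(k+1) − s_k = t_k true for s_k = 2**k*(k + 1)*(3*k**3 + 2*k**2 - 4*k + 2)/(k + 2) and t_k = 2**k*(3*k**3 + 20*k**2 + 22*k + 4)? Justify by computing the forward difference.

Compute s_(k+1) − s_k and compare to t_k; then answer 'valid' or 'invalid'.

Invalid: residual 2**k*(-3*k**4 - 23*k**3 - 60*k**2 - 52*k - 6)/(k**2 + 5*k + 6) ≠ 0.

s_(k+1) = 2**(k + 1)*(3*k**4 + 17*k**3 + 31*k**2 + 21*k + 6)/(k + 3)
s_(k+1) − s_k = 2**k*(3*k**5 + 32*k**4 + 117*k**3 + 174*k**2 + 100*k + 18)/(k**2 + 5*k + 6)
(s_(k+1) − s_k) − t_k = 2**k*(-3*k**4 - 23*k**3 - 60*k**2 - 52*k - 6)/(k**2 + 5*k + 6)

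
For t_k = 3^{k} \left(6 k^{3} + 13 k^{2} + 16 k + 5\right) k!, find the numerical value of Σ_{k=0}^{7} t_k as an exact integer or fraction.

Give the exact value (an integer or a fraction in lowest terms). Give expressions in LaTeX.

Ratio r(k) = 3*(6*k**4 + 37*k**3 + 91*k**2 + 100*k + 40)/(6*k**3 + 13*k**2 + 16*k + 5).
Gosper form: A/B · C(k+1)/C(k) with A=3*k + 3, B=1, C=k**3 + 13*k**2/6 + 8*k/3 + 5/6.
Need (3*k + 3)·f(k+1) − (1)·f(k) = k**3 + 13*k**2/6 + 8*k/3 + 5/6.
From deg A=1, deg B=0, deg C=3: d=2.
Match coefficients ⇒ f(k) = (2*k**2 - k + 1)/6.
R(k) = B(k−1)·f(k)/C(k) = (2*k**2 - k + 1)/(6*k**3 + 13*k**2 + 16*k + 5); s_k = R·t_k = 3**k*(2*k**2 - k + 1)*factorial(k).
Δs = 3**k*(6*k**3 + 13*k**2 + 16*k + 5)*factorial(k), as required.
Evaluate s at k=8 and k=0: 32009281920 and 1; difference 32009281919.

Σ = 32009281919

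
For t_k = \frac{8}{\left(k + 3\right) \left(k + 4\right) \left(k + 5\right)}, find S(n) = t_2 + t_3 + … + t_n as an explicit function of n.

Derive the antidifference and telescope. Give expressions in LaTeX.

r(k) = (k + 3)/(k + 6) after simplifying.
Normal form (A,B,C) = (k + 3, k + 6, 1).
f must satisfy (k + 3)·f(k+1) − (k + 5)·f(k) = 1.
Degrees (1,1,0) ⇒ d ≤ 2.
Coefficient equations give f(k) = k*(k + 7)/24.
Then R = B(k−1)f/C = k*(k + 5)*(k + 7)/24, so s_k = R(k)·t_k = k*(k + 7)/(3*(k + 3)*(k + 4)).
s_(k+1) − s_k = 8/(k**3 + 12*k**2 + 47*k + 60) = t_k.
Σ_(k=2)^n t_k = s_(n+1) − s_(2) = ((n**2 + 9*n + 8)/(3*(n**2 + 9*n + 20))) − (1/5), i.e. 2*(n**2 + 9*n - 10)/(15*(n**2 + 9*n + 20)).

S(n) = \frac{2 \left(n^{2} + 9 n - 10\right)}{15 \left(n^{2} + 9 n + 20\right)}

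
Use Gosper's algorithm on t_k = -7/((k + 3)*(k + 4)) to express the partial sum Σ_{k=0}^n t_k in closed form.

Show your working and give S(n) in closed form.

Step 1: r(k) = (k + 3)/(k + 5).
Normal form (A,B,C) = (k + 3, k + 5, 1).
Need (k + 3)·f(k+1) − (k + 4)·f(k) = 1.
deg f ≤ 1 (via 1,1,0).
Solving with deg f ≤ 1: f(k) = k/3.
R(k) = B(k−1)·f(k)/C(k) = k*(k + 4)/3; s_k = R·t_k = -7*k/(3*k + 9).
Verify: -7/(k**2 + 7*k + 12) matches t_k.
s_(n+1) = 7*(-n - 1)/(3*(n + 4)) and s_(0) = 0, so S(n) = 7*(-n - 1)/(3*(n + 4)).

S(n) = 7*(-n - 1)/(3*(n + 4))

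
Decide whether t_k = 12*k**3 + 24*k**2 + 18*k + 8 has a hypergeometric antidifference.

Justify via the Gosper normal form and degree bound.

Yes. s_k = k*(3*k**3 + 2*k**2 + 3).

Compute t_(k+1)/t_k: get (6*k**3 + 30*k**2 + 51*k + 31)/(6*k**3 + 12*k**2 + 9*k + 4).
Gosper form: A/B · C(k+1)/C(k) with A=1, B=1, C=k**3 + 2*k**2 + 3*k/2 + 2/3.
f must satisfy (1)·f(k+1) − (1)·f(k) = k**3 + 2*k**2 + 3*k/2 + 2/3.
d = 4 from the (0,0,3) case.
A polynomial solution: f(k) = k*(3*k**3 + 2*k**2 + 3)/12.
Certificate R = B(k−1)f/C = k*(3*k**3 + 2*k**2 + 3)/(2*(6*k**3 + 12*k**2 + 9*k + 4)) gives s_k = k*(3*k**3 + 2*k**2 + 3).
Check: Δs_k = 12*k**3 + 24*k**2 + 18*k + 8. ✓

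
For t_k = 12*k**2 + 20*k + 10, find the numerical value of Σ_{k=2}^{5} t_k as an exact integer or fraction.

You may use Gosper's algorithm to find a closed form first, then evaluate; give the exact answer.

Σ = 968

r(k) = (6*k**2 + 22*k + 21)/(6*k**2 + 10*k + 5) after simplifying.
Gosper form: A/B · C(k+1)/C(k) with A=1, B=1, C=k**2 + 5*k/3 + 5/6.
Set up (1)·f(k+1) − (1)·f(k) − (k**2 + 5*k/3 + 5/6) = 0.
Bound: deg f ≤ 3.
Match coefficients ⇒ f(k) = k*(2*k**2 + 2*k + 1)/6.
Then R = B(k−1)f/C = k*(2*k**2 + 2*k + 1)/(6*k**2 + 10*k + 5), so s_k = R(k)·t_k = 2*k*(2*k**2 + 2*k + 1).
Check: Δs_k = 12*k**2 + 20*k + 10. ✓
Telescoping: Σ = s_(6) − s_(2) = 1020 − (52) = 968.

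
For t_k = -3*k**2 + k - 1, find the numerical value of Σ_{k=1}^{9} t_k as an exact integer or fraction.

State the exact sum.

t_(k+1)/t_k = (-k + 3*(k + 1)**2)/(3*k**2 - k + 1).
So A=1 and B=1, with C=k**2 - k/3 + 1/3.
Set up (1)·f(k+1) − (1)·f(k) − (k**2 - k/3 + 1/3) = 0.
d = 3 from the (0,0,2) case.
A polynomial solution: f(k) = k*(k**2 - 2*k + 2)/3.
Certificate R = B(k−1)f/C = k*(k**2 - 2*k + 2)/(3*k**2 - k + 1) gives s_k = k*(-k**2 + 2*k - 2).
Verify: -3*k**2 + k - 1 matches t_k.
Evaluate s at k=10 and k=1: -820 and -1; difference -819.

Σ = -819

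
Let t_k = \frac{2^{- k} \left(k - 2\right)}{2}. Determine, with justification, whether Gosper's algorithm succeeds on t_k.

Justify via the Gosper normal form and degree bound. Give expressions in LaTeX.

The ratio is (k - 1)/(2*(k - 2)).
So A=1/2 and B=1, with C=k - 2.
Key eq: (1/2)·f(k+1) = (1)·f(k) + (k - 2).
Degrees (0,0,1) ⇒ d ≤ 1.
Match coefficients ⇒ f(k) = -2*(k - 1).
Certificate R = B(k−1)f/C = -2*(k - 1)/(k - 2) gives s_k = (1 - k)/2**k.
Verify: (k - 2)/(2*2**k) matches t_k.

Yes. s_k = 2^{- k} \left(1 - k\right).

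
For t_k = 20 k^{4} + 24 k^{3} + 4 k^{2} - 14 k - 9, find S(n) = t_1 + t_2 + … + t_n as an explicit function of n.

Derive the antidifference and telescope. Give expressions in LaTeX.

S(n) = n \left(4 n^{4} + 16 n^{3} + 20 n^{2} + n - 16\right)

r(k) = (20*k**4 + 104*k**3 + 196*k**2 + 146*k + 25)/(20*k**4 + 24*k**3 + 4*k**2 - 14*k - 9) after simplifying.
A = 1, B = 1, C = k**4 + 6*k**3/5 + k**2/5 - 7*k/10 - 9/20.
Key eq: (1)·f(k+1) = (1)·f(k) + (k**4 + 6*k**3/5 + k**2/5 - 7*k/10 - 9/20).
Bound: deg f ≤ 5.
Solving with deg f ≤ 5: f(k) = k*(4*k**4 - 4*k**3 - 4*k**2 - 3*k - 2)/20.
So s_k = (B(k−1)f/C)·t_k = (k*(4*k**4 - 4*k**3 - 4*k**2 - 3*k - 2)/(20*k**4 + 24*k**3 + 4*k**2 - 14*k - 9))·t_k = k*(4*k**4 - 4*k**3 - 4*k**2 - 3*k - 2).
s_(k+1) − s_k = 20*k**4 + 24*k**3 + 4*k**2 - 14*k - 9 = t_k.
Evaluate: s_(n+1) = 4*n**5 + 16*n**4 + 20*n**3 + n**2 - 16*n - 9; subtract s_(1) = -9 ⇒ S(n) = n*(4*n**4 + 16*n**3 + 20*n**2 + n - 16).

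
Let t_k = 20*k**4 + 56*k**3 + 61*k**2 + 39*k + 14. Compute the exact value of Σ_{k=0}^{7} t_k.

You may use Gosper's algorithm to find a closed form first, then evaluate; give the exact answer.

Σ = 147168

The ratio is (20*k**4 + 136*k**3 + 349*k**2 + 409*k + 190)/(20*k**4 + 56*k**3 + 61*k**2 + 39*k + 14).
Take A(k)=1, B(k)=1, C(k)=k**4 + 14*k**3/5 + 61*k**2/20 + 39*k/20 + 7/10.
Need (1)·f(k+1) − (1)·f(k) = k**4 + 14*k**3/5 + 61*k**2/20 + 39*k/20 + 7/10.
Bound: deg f ≤ 5.
Match coefficients ⇒ f(k) = k*(k + 1)*(4*k**3 - k + 4)/20.
R(k) = B(k−1)·f(k)/C(k) = k*(4*k**3 - k + 4)/(20*k**3 + 36*k**2 + 25*k + 14); s_k = R·t_k = k*(4*k**4 + 4*k**3 - k**2 + 3*k + 4).
Check: Δs_k = 20*k**4 + 56*k**3 + 61*k**2 + 39*k + 14. ✓
Σ_(k=0)^(7) t_k = s_(8) − s_(0) = 147168 − (0) = 147168.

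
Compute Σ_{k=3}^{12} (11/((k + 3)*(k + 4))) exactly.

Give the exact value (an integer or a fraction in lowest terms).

Σ = 55/48

r(k) = (k + 3)/(k + 5) after simplifying.
Take A(k)=k + 3, B(k)=k + 5, C(k)=1.
Need (k + 3)·f(k+1) − (k + 4)·f(k) = 1.
Degrees (1,1,0) ⇒ d ≤ 1.
Solving with deg f ≤ 1: f(k) = k/3.
R(k) = B(k−1)·f(k)/C(k) = k*(k + 4)/3; s_k = R·t_k = 11*k/(3*(k + 3)).
Δs = 11/(k**2 + 7*k + 12), as required.
Sum = s_(13) − s_(3); s_(13) = 143/48, s_(3) = 11/6 ⇒ 55/48.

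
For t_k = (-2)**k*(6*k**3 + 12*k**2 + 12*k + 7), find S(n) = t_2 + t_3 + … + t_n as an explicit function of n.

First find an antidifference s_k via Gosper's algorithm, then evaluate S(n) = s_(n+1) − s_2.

t_(k+1)/t_k = 2*(-6*k**3 - 30*k**2 - 54*k - 37)/(6*k**3 + 12*k**2 + 12*k + 7).
Take A(k)=-2, B(k)=1, C(k)=k**3 + 2*k**2 + 2*k + 7/6.
Set up (-2)·f(k+1) − (1)·f(k) − (k**3 + 2*k**2 + 2*k + 7/6) = 0.
Degrees (0,0,3) ⇒ d ≤ 3.
Coefficient equations give f(k) = -(2*k**3 + 1)/6.
So s_k = (B(k−1)f/C)·t_k = (-(2*k**3 + 1)/(6*k**3 + 12*k**2 + 12*k + 7))·t_k = (-2)**k*(-2*k**3 - 1).
Check: Δs_k = (-2)**k*(2*k**3 + 4*(k + 1)**3 + 3). ✓
Telescope: S(n) = s_(n+1) − s_(2) = 2*(-2)**n*(2*n**3 + 6*n**2 + 6*n + 3) − (-68) = 4*(-2)**n*n**3 + 12*(-2)**n*n**2 + 12*(-2)**n*n + 6*(-2)**n + 68.

S(n) = 4*(-2)**n*n**3 + 12*(-2)**n*n**2 + 12*(-2)**n*n + 6*(-2)**n + 68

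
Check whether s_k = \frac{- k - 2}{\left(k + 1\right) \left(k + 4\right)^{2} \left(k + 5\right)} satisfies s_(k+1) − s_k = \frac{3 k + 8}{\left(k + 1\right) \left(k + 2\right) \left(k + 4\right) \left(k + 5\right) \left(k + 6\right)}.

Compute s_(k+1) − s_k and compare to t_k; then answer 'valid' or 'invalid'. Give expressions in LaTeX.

s_(k+1) = (-k - 3)/((k + 2)*(k + 5)**2*(k + 6))
s_(k+1) − s_k = (-(k + 1)*(k + 3)*(k + 4)**2 + (k + 2)**2*(k + 5)*(k + 6))/((k + 1)*(k + 2)*(k + 4)**2*(k + 5)**2*(k + 6))
(s_(k+1) − s_k) − t_k = 8*(-k**2 - 7*k - 11)/(k**7 + 27*k**6 + 303*k**5 + 1821*k**4 + 6276*k**3 + 12252*k**2 + 12320*k + 4800)

Invalid: residual \frac{8 \left(- k^{2} - 7 k - 11\right)}{k^{7} + 27 k^{6} + 303 k^{5} + 1821 k^{4} + 6276 k^{3} + 12252 k^{2} + 12320 k + 4800} ≠ 0.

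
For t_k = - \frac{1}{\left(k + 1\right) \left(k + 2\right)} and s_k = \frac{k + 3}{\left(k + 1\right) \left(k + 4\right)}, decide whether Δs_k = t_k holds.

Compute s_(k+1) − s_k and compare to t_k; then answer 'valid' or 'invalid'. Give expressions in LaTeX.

s_(k+1) = (k + 4)/((k + 2)*(k + 5))
s_(k+1) − s_k = (-k**2 - 7*k - 14)/(k**4 + 12*k**3 + 49*k**2 + 78*k + 40)
(s_(k+1) − s_k) − t_k = 2*(k + 3)/(k**4 + 12*k**3 + 49*k**2 + 78*k + 40)

Invalid: residual \frac{2 \left(k + 3\right)}{k^{4} + 12 k^{3} + 49 k^{2} + 78 k + 40} ≠ 0.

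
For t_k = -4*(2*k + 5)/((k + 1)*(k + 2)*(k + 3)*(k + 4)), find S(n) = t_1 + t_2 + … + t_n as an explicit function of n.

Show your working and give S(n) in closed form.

S(n) = n*(-n - 6)/(2*(n**2 + 6*n + 8))

t_(k+1)/t_k = (k + 1)*(2*k + 7)/((k + 5)*(2*k + 5)).
A = k + 1, B = k + 5, C = k + 5/2.
Set up (k + 1)·f(k+1) − (k + 4)·f(k) − (k + 5/2) = 0.
Bound: deg f ≤ 3.
Coefficient equations give f(k) = k*(k + 2)*(k + 4)/6.
So s_k = (B(k−1)f/C)·t_k = (k*(k + 2)*(k + 4)**2/(3*(2*k + 5)))·t_k = 4*k*(-k - 4)/(3*(k**2 + 4*k + 3)).
Δs = 4*(-2*k - 5)/(k**4 + 10*k**3 + 35*k**2 + 50*k + 24), as required.
Σ_(k=1)^n t_k = s_(n+1) − s_(1) = (4*(-n**2 - 6*n - 5)/(3*(n**2 + 6*n + 8))) − (-5/6), i.e. n*(-n - 6)/(2*(n**2 + 6*n + 8)).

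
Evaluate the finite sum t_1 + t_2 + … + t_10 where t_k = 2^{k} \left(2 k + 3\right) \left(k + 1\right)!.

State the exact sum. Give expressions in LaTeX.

Σ = 980995276796

t_(k+1)/t_k = 2*(k + 2)*(2*k + 5)/(2*k + 3).
Take A(k)=2*k + 4, B(k)=1, C(k)=k + 3/2.
Set up (2*k + 4)·f(k+1) − (1)·f(k) − (k + 3/2) = 0.
Bound: deg f ≤ 0.
A polynomial solution: f(k) = 1/2.
Then R = B(k−1)f/C = 1/(2*k + 3), so s_k = R(k)·t_k = 2**k*factorial(k + 1).
Check: Δs_k = 2**k*(2*k + 3)*factorial(k + 1). ✓
Sum = s_(11) − s_(1); s_(11) = 980995276800, s_(1) = 4 ⇒ 980995276796.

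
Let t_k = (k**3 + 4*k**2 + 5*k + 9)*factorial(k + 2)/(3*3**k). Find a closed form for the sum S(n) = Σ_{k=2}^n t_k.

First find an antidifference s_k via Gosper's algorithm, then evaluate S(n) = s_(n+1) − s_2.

S(n) = 3**(-n - 1)*(-32*3**n + n**5*factorial(n) + 10*n**4*factorial(n) + 34*n**3*factorial(n) + 44*n**2*factorial(n) + 13*n*factorial(n) - 6*factorial(n))

Step 1: r(k) = (k**4 + 10*k**3 + 37*k**2 + 67*k + 57)/(3*(k**3 + 4*k**2 + 5*k + 9)).
So A=k/3 + 1 and B=1, with C=k**3 + 4*k**2 + 5*k + 9.
Solve (k/3 + 1)·f(k+1) − (1)·f(k) = k**3 + 4*k**2 + 5*k + 9.
From deg A=1, deg B=0, deg C=3: d=2.
Match coefficients ⇒ f(k) = 3*(k**2 + 2*k - 4).
So s_k = (B(k−1)f/C)·t_k = (3*(k**2 + 2*k - 4)/(k**3 + 4*k**2 + 5*k + 9))·t_k = (k**2 + 2*k - 4)*factorial(k + 2)/3**k.
Check: Δs_k = (k**3 + 4*k**2 + 5*k + 9)*factorial(k + 2)/(3*3**k). ✓
Telescope: S(n) = s_(n+1) − s_(2) = 3**(-n - 1)*(n**2 + 4*n - 1)*factorial(n + 3) − (32/3) = 3**(-n - 1)*(-32*3**n + n**5*factorial(n) + 10*n**4*factorial(n) + 34*n**3*factorial(n) + 44*n**2*factorial(n) + 13*n*factorial(n) - 6*factorial(n)).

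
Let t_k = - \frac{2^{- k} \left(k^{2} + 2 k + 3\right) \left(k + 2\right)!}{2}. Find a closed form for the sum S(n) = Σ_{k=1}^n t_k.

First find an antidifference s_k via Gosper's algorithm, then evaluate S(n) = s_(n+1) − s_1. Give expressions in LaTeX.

S(n) = 3 - \frac{2^{- n} n \left(n + 3\right)!}{2} - \frac{2^{- n} \left(n + 3\right)!}{2}

Step 1: r(k) = (k + 3)*(2*k + (k + 1)**2 + 5)/(2*(k**2 + 2*k + 3)).
Gosper form: A/B · C(k+1)/C(k) with A=k/2 + 3/2, B=1, C=k**2 + 2*k + 3.
Key eq: (k/2 + 3/2)·f(k+1) = (1)·f(k) + (k**2 + 2*k + 3).
Bound: deg f ≤ 1.
A polynomial solution: f(k) = 2*k.
So s_k = (B(k−1)f/C)·t_k = (2*k/(k**2 + 2*k + 3))·t_k = -k*factorial(k + 2)/2**k.
Check: Δs_k = -(k**2 + 2*k + 3)*factorial(k + 2)/(2*2**k). ✓
Σ_(k=1)^n t_k = s_(n+1) − s_(1) = (-2**(-n - 1)*(n + 1)*factorial(n + 3)) − (-3), i.e. 3 - n*factorial(n + 3)/(2*2**n) - factorial(n + 3)/(2*2**n).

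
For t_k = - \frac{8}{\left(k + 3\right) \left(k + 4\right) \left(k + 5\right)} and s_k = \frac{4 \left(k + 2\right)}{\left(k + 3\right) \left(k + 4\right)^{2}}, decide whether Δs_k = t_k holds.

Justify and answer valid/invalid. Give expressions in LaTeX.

s_(k+1) = 4*(k + 3)/((k + 4)*(k + 5)**2)
s_(k+1) − s_k = 4*(-(k + 2)*(k + 5)**2 + (k + 3)**2*(k + 4))/((k + 3)*(k + 4)**2*(k + 5)**2)
(s_(k+1) − s_k) − t_k = 8*(3*k + 13)/(k**5 + 21*k**4 + 175*k**3 + 723*k**2 + 1480*k + 1200)

Invalid: residual \frac{8 \left(3 k + 13\right)}{k^{5} + 21 k^{4} + 175 k^{3} + 723 k^{2} + 1480 k + 1200} ≠ 0.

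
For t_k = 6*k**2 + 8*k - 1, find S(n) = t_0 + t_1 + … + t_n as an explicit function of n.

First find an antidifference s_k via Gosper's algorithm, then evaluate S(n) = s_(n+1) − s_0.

S(n) = 2*n**3 + 7*n**2 + 4*n - 1

Ratio r(k) = (6*k**2 + 20*k + 13)/(6*k**2 + 8*k - 1).
A = 1, B = 1, C = k**2 + 4*k/3 - 1/6.
Key eq: (1)·f(k+1) = (1)·f(k) + (k**2 + 4*k/3 - 1/6).
d = 3 from the (0,0,2) case.
A polynomial solution: f(k) = k*(2*k**2 + k - 4)/6.
Then R = B(k−1)f/C = k*(2*k**2 + k - 4)/(6*k**2 + 8*k - 1), so s_k = R(k)·t_k = k*(2*k**2 + k - 4).
Check: Δs_k = 6*k**2 + 8*k - 1. ✓
s_(n+1) = 2*n**3 + 7*n**2 + 4*n - 1 and s_(0) = 0, so S(n) = 2*n**3 + 7*n**2 + 4*n - 1.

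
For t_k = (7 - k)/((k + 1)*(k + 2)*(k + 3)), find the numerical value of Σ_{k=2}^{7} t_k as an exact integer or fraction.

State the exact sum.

The ratio is (k - 6)*(k + 1)/((k - 7)*(k + 4)).
Factor: A=k + 1; B=k + 4; C=k - 7.
Key eq: (k + 1)·f(k+1) = (k + 3)·f(k) + (k - 7).
From deg A=1, deg B=1, deg C=1: d=2.
Solve for f: f(k) = -k*(3*k + 11)/2 (degree 2 ≤ 2).
Get s_k = R·t_k = k*(3*k + 11)/(2*(k + 1)*(k + 2)) with R(k) = B(k−1)f(k)/C(k) = -k*(k + 3)*(3*k + 11)/(2*(k - 7)).
Verify: (7 - k)/(k**3 + 6*k**2 + 11*k + 6) matches t_k.
Sum = s_(8) − s_(2); s_(8) = 14/9, s_(2) = 17/12 ⇒ 5/36.

Σ = 5/36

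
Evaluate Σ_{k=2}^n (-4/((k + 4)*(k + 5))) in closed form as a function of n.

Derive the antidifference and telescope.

S(n) = 2*(1 - n)/(3*(n + 5))

The ratio is (k + 4)/(k + 6).
Gosper form: A/B · C(k+1)/C(k) with A=k + 4, B=k + 6, C=1.
Need (k + 4)·f(k+1) − (k + 5)·f(k) = 1.
Bound: deg f ≤ 1.
Coefficient equations give f(k) = k/4.
Then R = B(k−1)f/C = k*(k + 5)/4, so s_k = R(k)·t_k = -k/(k + 4).
Δs = -4/(k**2 + 9*k + 20), as required.
Σ_(k=2)^n t_k = s_(n+1) − s_(2) = ((-n - 1)/(n + 5)) − (-1/3), i.e. 2*(1 - n)/(3*(n + 5)).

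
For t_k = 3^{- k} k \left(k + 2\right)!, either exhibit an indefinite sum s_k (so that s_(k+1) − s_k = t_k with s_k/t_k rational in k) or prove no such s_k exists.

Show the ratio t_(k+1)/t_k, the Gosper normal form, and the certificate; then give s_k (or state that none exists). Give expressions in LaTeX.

Step 1: r(k) = (k + 1)*(k + 3)/(3*k).
Take A(k)=k/3 + 1, B(k)=1, C(k)=k.
f must satisfy (k/3 + 1)·f(k+1) − (1)·f(k) = k.
d = 0 from the (1,0,1) case.
Match coefficients ⇒ f(k) = 3.
Then R = B(k−1)f/C = 3/k, so s_k = R(k)·t_k = 3**(1 - k)*factorial(k + 2).
Check: Δs_k = k*factorial(k + 2)/3**k. ✓

s_k = 3^{1 - k} \left(k + 2\right)!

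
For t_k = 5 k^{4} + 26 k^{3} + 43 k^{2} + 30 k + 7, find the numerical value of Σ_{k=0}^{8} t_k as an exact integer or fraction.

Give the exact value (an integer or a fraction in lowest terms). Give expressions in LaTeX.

Ratio r(k) = (5*k**4 + 46*k**3 + 151*k**2 + 214*k + 111)/(5*k**4 + 26*k**3 + 43*k**2 + 30*k + 7).
So A=1 and B=1, with C=k**4 + 26*k**3/5 + 43*k**2/5 + 6*k + 7/5.
Need (1)·f(k+1) − (1)·f(k) = k**4 + 26*k**3/5 + 43*k**2/5 + 6*k + 7/5.
From deg A=0, deg B=0, deg C=4: d=5.
Solving with deg f ≤ 5: f(k) = k*(k**4 + 4*k**3 + 3*k**2 - 1)/5.
So s_k = (B(k−1)f/C)·t_k = (k*(k**4 + 4*k**3 + 3*k**2 - 1)/(5*k**4 + 26*k**3 + 43*k**2 + 30*k + 7))·t_k = k**5 + 4*k**4 + 3*k**3 - k.
Verify: 5*k**4 + 26*k**3 + 43*k**2 + 30*k + 7 matches t_k.
Evaluate s at k=9 and k=0: 87471 and 0; difference 87471.

Σ = 87471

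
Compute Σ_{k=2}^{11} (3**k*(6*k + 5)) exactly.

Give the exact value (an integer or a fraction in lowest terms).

Compute t_(k+1)/t_k: get 3*(6*k + 11)/(6*k + 5).
Factor: A=3; B=1; C=k + 5/6.
Set up (3)·f(k+1) − (1)·f(k) − (k + 5/6) = 0.
d = 1 from the (0,0,1) case.
Solving with deg f ≤ 1: f(k) = (3*k - 2)/6.
Then R = B(k−1)f/C = (3*k - 2)/(6*k + 5), so s_k = R(k)·t_k = 3**k*(3*k - 2).
s_(k+1) − s_k = 3**k*(6*k + 5) = t_k.
Telescoping: Σ = s_(12) − s_(2) = 18068994 − (36) = 18068958.

Σ = 18068958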